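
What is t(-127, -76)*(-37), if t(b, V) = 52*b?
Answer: 244348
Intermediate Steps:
t(-127, -76)*(-37) = (52*(-127))*(-37) = -6604*(-37) = 244348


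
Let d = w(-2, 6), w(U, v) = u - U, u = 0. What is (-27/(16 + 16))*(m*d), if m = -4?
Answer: 27/4 ≈ 6.7500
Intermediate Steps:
w(U, v) = -U (w(U, v) = 0 - U = -U)
d = 2 (d = -1*(-2) = 2)
(-27/(16 + 16))*(m*d) = (-27/(16 + 16))*(-4*2) = -27/32*(-8) = 27/4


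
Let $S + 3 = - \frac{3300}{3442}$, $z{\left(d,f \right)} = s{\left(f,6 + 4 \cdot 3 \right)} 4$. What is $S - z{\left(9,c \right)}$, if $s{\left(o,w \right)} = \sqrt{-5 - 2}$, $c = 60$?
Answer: $- \frac{6813}{1721} - 4 i \sqrt{7} \approx -3.9587 - 10.583 i$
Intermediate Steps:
$s{\left(o,w \right)} = i \sqrt{7}$ ($s{\left(o,w \right)} = \sqrt{-7} = i \sqrt{7}$)
$z{\left(d,f \right)} = 4 i \sqrt{7}$ ($z{\left(d,f \right)} = i \sqrt{7} \cdot 4 = 4 i \sqrt{7}$)
$S = - \frac{6813}{1721}$ ($S = -3 - \frac{3300}{3442} = -3 - \frac{1650}{1721} = - \frac{6813}{1721} \approx -3.9587$)
$S - z{\left(9,c \right)} = - \frac{6813}{1721} - 4 i \sqrt{7}$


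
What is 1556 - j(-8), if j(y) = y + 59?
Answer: 1505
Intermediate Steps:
j(y) = 59 + y
1556 - j(-8) = 1556 - (59 - 8) = 1556 - 1*51 = 1556 - 51 = 1505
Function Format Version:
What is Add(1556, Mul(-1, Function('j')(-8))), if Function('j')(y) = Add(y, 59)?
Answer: 1505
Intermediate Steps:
Function('j')(y) = Add(59, y)
Add(1556, Mul(-1, Function('j')(-8))) = Add(1556, Mul(-1, Add(59, -8))) = Add(1556, Mul(-1, 51)) = Add(1556, -51) = 1505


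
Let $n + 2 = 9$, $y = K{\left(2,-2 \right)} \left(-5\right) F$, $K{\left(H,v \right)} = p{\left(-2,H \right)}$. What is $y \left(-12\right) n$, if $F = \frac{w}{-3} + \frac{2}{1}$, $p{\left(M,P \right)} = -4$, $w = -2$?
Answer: $-4480$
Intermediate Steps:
$K{\left(H,v \right)} = -4$
$F = \frac{8}{3}$ ($F = - \frac{2}{-3} + \frac{2}{1} = \left(-2\right) \left(- \frac{1}{3}\right) + 2 \cdot 1 = \frac{2}{3} + 2 = \frac{8}{3} \approx 2.6667$)
$y = \frac{160}{3}$ ($y = \left(-4\right) \left(-5\right) \frac{8}{3} = 20 \cdot \frac{8}{3} = \frac{160}{3} \approx 53.333$)
$n = 7$ ($n = -2 + 9 = 7$)
$y \left(-12\right) n = \frac{160}{3} \left(-12\right) 7 = \left(-640\right) 7 = -4480$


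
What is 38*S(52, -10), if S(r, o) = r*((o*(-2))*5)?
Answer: 197600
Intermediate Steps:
S(r, o) = -10*o*r (S(r, o) = r*(-2*o*5) = r*(-10*o) = -10*o*r)
38*S(52, -10) = 38*(-10*(-10)*52) = 38*5200 = 197600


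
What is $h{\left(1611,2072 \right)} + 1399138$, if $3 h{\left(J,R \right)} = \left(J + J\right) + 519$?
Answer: $1400385$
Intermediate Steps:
$h{\left(J,R \right)} = 173 + \frac{2 J}{3}$ ($h{\left(J,R \right)} = \frac{\left(J + J\right) + 519}{3} = \frac{2 J + 519}{3} = \frac{519 + 2 J}{3} = 173 + \frac{2 J}{3}$)
$h{\left(1611,2072 \right)} + 1399138 = \left(173 + \frac{2}{3} \cdot 1611\right) + 1399138 = \left(173 + 1074\right) + 1399138 = 1247 + 1399138 = 1400385$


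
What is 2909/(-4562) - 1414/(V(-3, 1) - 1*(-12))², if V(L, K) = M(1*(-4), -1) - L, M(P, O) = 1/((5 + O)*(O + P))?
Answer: -2840334709/407847362 ≈ -6.9642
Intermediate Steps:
M(P, O) = 1/((5 + O)*(O + P))
V(L, K) = -1/20 - L (V(L, K) = 1/((-1)² + 5*(-1) + 5*(1*(-4)) - (-4)) - L = 1/(1 - 5 + 5*(-4) - 1*(-4)) - L = 1/(1 - 5 - 20 + 4) - L = 1/(-20) - L = -1/20 - L)
2909/(-4562) - 1414/(V(-3, 1) - 1*(-12))² = 2909/(-4562) - 1414/((-1/20 - 1*(-3)) - 1*(-12))² = 2909*(-1/4562) - 1414/((-1/20 + 3) + 12)² = -2909/4562 - 1414/(59/20 + 12)² = -2909/4562 - 1414/((299/20)²) = -2909/4562 - 1414/89401/400 = -2909/4562 - 1414*400/89401 = -2909/4562 - 565600/89401 = -2840334709/407847362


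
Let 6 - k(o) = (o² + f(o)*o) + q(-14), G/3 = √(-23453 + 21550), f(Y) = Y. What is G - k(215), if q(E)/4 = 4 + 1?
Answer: 92464 + 3*I*√1903 ≈ 92464.0 + 130.87*I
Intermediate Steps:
q(E) = 20 (q(E) = 4*(4 + 1) = 4*5 = 20)
G = 3*I*√1903 (G = 3*√(-23453 + 21550) = 3*√(-1903) = 3*(I*√1903) = 3*I*√1903 ≈ 130.87*I)
k(o) = -14 - 2*o² (k(o) = 6 - ((o² + o*o) + 20) = 6 - ((o² + o²) + 20) = 6 - (2*o² + 20) = 6 - (20 + 2*o²) = 6 + (-20 - 2*o²) = -14 - 2*o²)
G - k(215) = 3*I*√1903 - (-14 - 2*215²) = 3*I*√1903 - (-14 - 2*46225) = 3*I*√1903 - (-14 - 92450) = 3*I*√1903 - 1*(-92464) = 3*I*√1903 + 92464 = 92464 + 3*I*√1903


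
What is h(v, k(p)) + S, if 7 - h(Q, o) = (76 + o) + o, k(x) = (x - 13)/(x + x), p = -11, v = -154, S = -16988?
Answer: -187651/11 ≈ -17059.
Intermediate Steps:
k(x) = (-13 + x)/(2*x) (k(x) = (-13 + x)/((2*x)) = (-13 + x)*(1/(2*x)) = (-13 + x)/(2*x))
h(Q, o) = -69 - 2*o (h(Q, o) = 7 - ((76 + o) + o) = 7 - (76 + 2*o) = 7 + (-76 - 2*o) = -69 - 2*o)
h(v, k(p)) + S = (-69 - (-13 - 11)/(-11)) - 16988 = (-69 - (-1)*(-24)/11) - 16988 = (-69 - 2*12/11) - 16988 = (-69 - 24/11) - 16988 = -783/11 - 16988 = -187651/11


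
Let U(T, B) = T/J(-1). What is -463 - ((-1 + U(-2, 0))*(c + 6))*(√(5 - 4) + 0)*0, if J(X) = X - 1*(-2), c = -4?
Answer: -463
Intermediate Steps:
J(X) = 2 + X (J(X) = X + 2 = 2 + X)
U(T, B) = T (U(T, B) = T/(2 - 1) = T/1 = T*1 = T)
-463 - ((-1 + U(-2, 0))*(c + 6))*(√(5 - 4) + 0)*0 = -463 - ((-1 - 2)*(-4 + 6))*(√(5 - 4) + 0)*0 = -463 - (-3*2)*(√1 + 0)*0 = -463 - (-6*(1 + 0))*0 = -463 - (-6*1)*0 = -463 - (-6)*0 = -463 - 1*0 = -463 + 0 = -463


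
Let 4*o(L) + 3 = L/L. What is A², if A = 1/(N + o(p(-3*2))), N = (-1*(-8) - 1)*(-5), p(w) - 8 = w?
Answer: 4/5041 ≈ 0.00079349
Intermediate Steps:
p(w) = 8 + w
o(L) = -½ (o(L) = -¾ + (L/L)/4 = -¾ + (¼)*1 = -¾ + ¼ = -½)
N = -35 (N = (8 - 1)*(-5) = 7*(-5) = -35)
A = -2/71 (A = 1/(-35 - ½) = 1/(-71/2) = -2/71 ≈ -0.028169)
A² = (-2/71)² = 4/5041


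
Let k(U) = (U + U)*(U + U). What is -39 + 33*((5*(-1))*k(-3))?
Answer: -5979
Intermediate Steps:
k(U) = 4*U² (k(U) = (2*U)*(2*U) = 4*U²)
-39 + 33*((5*(-1))*k(-3)) = -39 + 33*((5*(-1))*(4*(-3)²)) = -39 + 33*(-20*9) = -39 + 33*(-5*36) = -39 + 33*(-180) = -39 - 5940 = -5979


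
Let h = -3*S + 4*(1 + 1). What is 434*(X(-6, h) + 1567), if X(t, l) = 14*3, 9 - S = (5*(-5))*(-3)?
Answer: 698306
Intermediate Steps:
S = -66 (S = 9 - 5*(-5)*(-3) = 9 - (-25)*(-3) = 9 - 1*75 = 9 - 75 = -66)
h = 206 (h = -3*(-66) + 4*(1 + 1) = 198 + 4*2 = 198 + 8 = 206)
X(t, l) = 42
434*(X(-6, h) + 1567) = 434*(42 + 1567) = 434*1609 = 698306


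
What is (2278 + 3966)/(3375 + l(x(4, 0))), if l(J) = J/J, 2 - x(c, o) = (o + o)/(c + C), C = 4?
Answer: 1561/844 ≈ 1.8495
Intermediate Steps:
x(c, o) = 2 - 2*o/(4 + c) (x(c, o) = 2 - (o + o)/(c + 4) = 2 - 2*o/(4 + c))
l(J) = 1
(2278 + 3966)/(3375 + l(x(4, 0))) = (2278 + 3966)/(3375 + 1) = 6244/3376 = 6244*(1/3376) = 1561/844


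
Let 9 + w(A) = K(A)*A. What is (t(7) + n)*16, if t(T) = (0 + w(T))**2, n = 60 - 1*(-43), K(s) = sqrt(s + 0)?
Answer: 8432 - 2016*sqrt(7) ≈ 3098.2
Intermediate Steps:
K(s) = sqrt(s)
n = 103 (n = 60 + 43 = 103)
w(A) = -9 + A**(3/2) (w(A) = -9 + sqrt(A)*A = -9 + A**(3/2))
t(T) = (-9 + T**(3/2))**2 (t(T) = (0 + (-9 + T**(3/2)))**2 = (-9 + T**(3/2))**2)
(t(7) + n)*16 = ((-9 + 7**(3/2))**2 + 103)*16 = ((-9 + 7*sqrt(7))**2 + 103)*16 = (103 + (-9 + 7*sqrt(7))**2)*16 = 1648 + 16*(-9 + 7*sqrt(7))**2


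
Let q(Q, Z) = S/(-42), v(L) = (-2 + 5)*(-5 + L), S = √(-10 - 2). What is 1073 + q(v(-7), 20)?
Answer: 1073 - I*√3/21 ≈ 1073.0 - 0.082479*I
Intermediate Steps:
S = 2*I*√3 (S = √(-12) = 2*I*√3 ≈ 3.4641*I)
v(L) = -15 + 3*L (v(L) = 3*(-5 + L) = -15 + 3*L)
q(Q, Z) = -I*√3/21 (q(Q, Z) = (2*I*√3)/(-42) = (2*I*√3)*(-1/42) = -I*√3/21)
1073 + q(v(-7), 20) = 1073 - I*√3/21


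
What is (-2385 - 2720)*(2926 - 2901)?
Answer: -127625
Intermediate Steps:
(-2385 - 2720)*(2926 - 2901) = -5105*25 = -127625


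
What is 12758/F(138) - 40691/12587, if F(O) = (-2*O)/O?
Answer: -80333164/12587 ≈ -6382.2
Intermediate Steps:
F(O) = -2
12758/F(138) - 40691/12587 = 12758/(-2) - 40691/12587 = 12758*(-1/2) - 40691*1/12587 = -6379 - 40691/12587 = -80333164/12587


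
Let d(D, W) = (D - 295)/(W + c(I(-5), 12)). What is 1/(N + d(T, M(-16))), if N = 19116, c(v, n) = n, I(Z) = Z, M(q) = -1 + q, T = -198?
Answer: 5/96073 ≈ 5.2044e-5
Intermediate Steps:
d(D, W) = (-295 + D)/(12 + W) (d(D, W) = (D - 295)/(W + 12) = (-295 + D)/(12 + W))
1/(N + d(T, M(-16))) = 1/(19116 + (-295 - 198)/(12 + (-1 - 16))) = 1/(19116 - 493/(12 - 17)) = 1/(19116 - 493/(-5)) = 1/(19116 - 1/5*(-493)) = 1/(19116 + 493/5) = 1/(96073/5) = 5/96073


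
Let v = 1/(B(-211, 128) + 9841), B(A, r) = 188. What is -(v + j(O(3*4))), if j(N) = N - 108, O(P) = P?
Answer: 962783/10029 ≈ 96.000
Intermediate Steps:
j(N) = -108 + N
v = 1/10029 (v = 1/(188 + 9841) = 1/10029 ≈ 9.9711e-5)
-(v + j(O(3*4))) = -(1/10029 + (-108 + 3*4)) = -(1/10029 + (-108 + 12)) = -(1/10029 - 96) = -1*(-962783/10029) = 962783/10029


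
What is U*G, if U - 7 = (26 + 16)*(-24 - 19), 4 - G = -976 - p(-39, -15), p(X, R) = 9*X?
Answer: -1131571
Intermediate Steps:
G = 629 (G = 4 - (-976 - 9*(-39)) = 4 - (-976 - 1*(-351)) = 4 - (-976 + 351) = 4 - 1*(-625) = 4 + 625 = 629)
U = -1799 (U = 7 + (26 + 16)*(-24 - 19) = 7 + 42*(-43) = 7 - 1806 = -1799)
U*G = -1799*629 = -1131571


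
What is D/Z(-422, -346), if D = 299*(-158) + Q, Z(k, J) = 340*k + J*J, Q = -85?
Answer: 47327/23764 ≈ 1.9915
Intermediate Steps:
Z(k, J) = J² + 340*k (Z(k, J) = 340*k + J² = J² + 340*k)
D = -47327 (D = 299*(-158) - 85 = -47242 - 85 = -47327)
D/Z(-422, -346) = -47327/((-346)² + 340*(-422)) = -47327/(119716 - 143480) = -47327/(-23764) = -47327*(-1/23764) = 47327/23764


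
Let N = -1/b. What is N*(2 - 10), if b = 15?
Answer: 8/15 ≈ 0.53333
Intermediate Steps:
N = -1/15 ≈ -0.066667
N*(2 - 10) = -(2 - 10)/15 = -1/15*(-8) = 8/15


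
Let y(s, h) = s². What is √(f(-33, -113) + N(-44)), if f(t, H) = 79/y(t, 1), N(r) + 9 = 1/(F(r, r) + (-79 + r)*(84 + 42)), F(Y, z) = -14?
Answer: I*√584836344134/255948 ≈ 2.9879*I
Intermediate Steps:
N(r) = -9 + 1/(-9968 + 126*r) (N(r) = -9 + 1/(-14 + (-79 + r)*(84 + 42)) = -9 + 1/(-14 + (-79 + r)*126) = -9 + 1/(-14 + (-9954 + 126*r)) = -9 + 1/(-9968 + 126*r))
f(t, H) = 79/t² (f(t, H) = 79/(t²) = 79/t²)
√(f(-33, -113) + N(-44)) = √(79/(-33)² + (89713 - 1134*(-44))/(14*(-712 + 9*(-44)))) = √(79*(1/1089) + (89713 + 49896)/(14*(-712 - 396))) = √(79/1089 + (1/14)*139609/(-1108)) = √(79/1089 + (1/14)*(-1/1108)*139609) = √(79/1089 - 139609/15512) = √(-150808753/16892568) = I*√584836344134/255948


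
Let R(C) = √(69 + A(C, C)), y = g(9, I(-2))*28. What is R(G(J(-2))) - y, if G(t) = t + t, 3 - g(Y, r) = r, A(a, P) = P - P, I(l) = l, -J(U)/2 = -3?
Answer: -140 + √69 ≈ -131.69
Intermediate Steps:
J(U) = 6 (J(U) = -2*(-3) = 6)
A(a, P) = 0
g(Y, r) = 3 - r
G(t) = 2*t
y = 140 (y = (3 - 1*(-2))*28 = (3 + 2)*28 = 5*28 = 140)
R(C) = √69 (R(C) = √(69 + 0) = √69)
R(G(J(-2))) - y = √69 - 1*140 = √69 - 140 = -140 + √69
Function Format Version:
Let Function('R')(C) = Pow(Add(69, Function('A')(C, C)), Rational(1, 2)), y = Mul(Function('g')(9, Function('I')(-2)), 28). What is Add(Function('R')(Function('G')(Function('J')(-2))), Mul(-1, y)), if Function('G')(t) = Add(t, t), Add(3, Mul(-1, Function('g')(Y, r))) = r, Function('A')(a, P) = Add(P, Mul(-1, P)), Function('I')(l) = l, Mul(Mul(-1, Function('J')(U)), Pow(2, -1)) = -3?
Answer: Add(-140, Pow(69, Rational(1, 2))) ≈ -131.69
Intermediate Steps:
Function('J')(U) = 6 (Function('J')(U) = Mul(-2, -3) = 6)
Function('A')(a, P) = 0
Function('g')(Y, r) = Add(3, Mul(-1, r))
Function('G')(t) = Mul(2, t)
y = 140 (y = Mul(Add(3, Mul(-1, -2)), 28) = Mul(Add(3, 2), 28) = Mul(5, 28) = 140)
Function('R')(C) = Pow(69, Rational(1, 2)) (Function('R')(C) = Pow(Add(69, 0), Rational(1, 2)) = Pow(69, Rational(1, 2)))
Add(Function('R')(Function('G')(Function('J')(-2))), Mul(-1, y)) = Add(Pow(69, Rational(1, 2)), Mul(-1, 140)) = Add(Pow(69, Rational(1, 2)), -140) = Add(-140, Pow(69, Rational(1, 2)))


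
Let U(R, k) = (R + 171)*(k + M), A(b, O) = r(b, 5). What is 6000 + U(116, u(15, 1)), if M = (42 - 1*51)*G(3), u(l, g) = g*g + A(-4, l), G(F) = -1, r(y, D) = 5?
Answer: 10305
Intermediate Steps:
A(b, O) = 5
u(l, g) = 5 + g² (u(l, g) = g*g + 5 = g² + 5 = 5 + g²)
M = 9 (M = (42 - 1*51)*(-1) = (42 - 51)*(-1) = -9*(-1) = 9)
U(R, k) = (9 + k)*(171 + R) (U(R, k) = (R + 171)*(k + 9) = (171 + R)*(9 + k) = (9 + k)*(171 + R))
6000 + U(116, u(15, 1)) = 6000 + (1539 + 9*116 + 171*(5 + 1²) + 116*(5 + 1²)) = 6000 + (1539 + 1044 + 171*(5 + 1) + 116*(5 + 1)) = 6000 + (1539 + 1044 + 171*6 + 116*6) = 6000 + (1539 + 1044 + 1026 + 696) = 6000 + 4305 = 10305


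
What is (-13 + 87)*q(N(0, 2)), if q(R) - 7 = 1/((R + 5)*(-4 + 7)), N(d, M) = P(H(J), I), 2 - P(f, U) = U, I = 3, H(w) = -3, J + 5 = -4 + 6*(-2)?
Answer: 3145/6 ≈ 524.17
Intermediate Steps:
J = -21 (J = -5 + (-4 + 6*(-2)) = -5 + (-4 - 12) = -5 - 16 = -21)
P(f, U) = 2 - U
N(d, M) = -1 (N(d, M) = 2 - 1*3 = 2 - 3 = -1)
q(R) = 7 + 1/(15 + 3*R) (q(R) = 7 + 1/((R + 5)*(-4 + 7)) = 7 + 1/((5 + R)*3) = 7 + 1/(15 + 3*R))
(-13 + 87)*q(N(0, 2)) = (-13 + 87)*((106 + 21*(-1))/(3*(5 - 1))) = 74*((⅓)*(106 - 21)/4) = 74*((⅓)*(¼)*85) = 74*(85/12) = 3145/6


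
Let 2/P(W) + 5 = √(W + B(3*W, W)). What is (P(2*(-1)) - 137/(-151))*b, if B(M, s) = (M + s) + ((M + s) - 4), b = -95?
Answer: -468255/7097 + 190*I*√22/47 ≈ -65.979 + 18.961*I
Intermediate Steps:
B(M, s) = -4 + 2*M + 2*s (B(M, s) = (M + s) + (-4 + M + s) = -4 + 2*M + 2*s)
P(W) = 2/(-5 + √(-4 + 9*W)) (P(W) = 2/(-5 + √(W + (-4 + 2*(3*W) + 2*W))) = 2/(-5 + √(W + (-4 + 6*W + 2*W))) = 2/(-5 + √(W + (-4 + 8*W))) = 2/(-5 + √(-4 + 9*W)))
(P(2*(-1)) - 137/(-151))*b = (2/(-5 + √(-4 + 9*(2*(-1)))) - 137/(-151))*(-95) = (2/(-5 + √(-4 + 9*(-2))) - 137*(-1/151))*(-95) = (2/(-5 + √(-4 - 18)) + 137/151)*(-95) = (2/(-5 + √(-22)) + 137/151)*(-95) = (2/(-5 + I*√22) + 137/151)*(-95) = (137/151 + 2/(-5 + I*√22))*(-95) = -13015/151 - 190/(-5 + I*√22)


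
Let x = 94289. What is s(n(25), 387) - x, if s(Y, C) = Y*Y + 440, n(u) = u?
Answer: -93224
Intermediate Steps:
s(Y, C) = 440 + Y**2 (s(Y, C) = Y**2 + 440 = 440 + Y**2)
s(n(25), 387) - x = (440 + 25**2) - 1*94289 = (440 + 625) - 94289 = 1065 - 94289 = -93224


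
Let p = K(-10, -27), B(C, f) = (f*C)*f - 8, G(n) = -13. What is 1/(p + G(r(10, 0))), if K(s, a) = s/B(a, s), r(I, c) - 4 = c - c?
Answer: -1354/17597 ≈ -0.076945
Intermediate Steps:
r(I, c) = 4 (r(I, c) = 4 + (c - c) = 4 + 0 = 4)
B(C, f) = -8 + C*f² (B(C, f) = (C*f)*f - 8 = C*f² - 8 = -8 + C*f²)
K(s, a) = s/(-8 + a*s²)
p = 5/1354 (p = -10/(-8 - 27*(-10)²) = -10/(-8 - 27*100) = -10/(-8 - 2700) = -10/(-2708) = -10*(-1/2708) = 5/1354 ≈ 0.0036928)
1/(p + G(r(10, 0))) = 1/(5/1354 - 13) = 1/(-17597/1354) = -1354/17597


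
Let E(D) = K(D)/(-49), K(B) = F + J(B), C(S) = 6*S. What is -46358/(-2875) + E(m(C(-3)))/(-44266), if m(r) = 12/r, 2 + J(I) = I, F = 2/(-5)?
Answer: 150828104033/9353959125 ≈ 16.125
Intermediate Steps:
F = -⅖ (F = 2*(-⅕) = -⅖ ≈ -0.40000)
J(I) = -2 + I
K(B) = -12/5 + B (K(B) = -⅖ + (-2 + B) = -12/5 + B)
E(D) = 12/245 - D/49 (E(D) = (-12/5 + D)/(-49) = (-12/5 + D)*(-1/49) = 12/245 - D/49)
-46358/(-2875) + E(m(C(-3)))/(-44266) = -46358/(-2875) + (12/245 - 12/(49*(6*(-3))))/(-44266) = -46358*(-1/2875) + (12/245 - 12/(49*(-18)))*(-1/44266) = 46358/2875 + (12/245 - 12*(-1)/(49*18))*(-1/44266) = 46358/2875 + (12/245 - 1/49*(-⅔))*(-1/44266) = 46358/2875 + (12/245 + 2/147)*(-1/44266) = 46358/2875 + (46/735)*(-1/44266) = 46358/2875 - 23/16267755 = 150828104033/9353959125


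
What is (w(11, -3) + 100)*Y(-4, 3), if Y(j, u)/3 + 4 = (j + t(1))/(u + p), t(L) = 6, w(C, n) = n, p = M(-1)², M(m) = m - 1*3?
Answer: -21534/19 ≈ -1133.4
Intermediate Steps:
M(m) = -3 + m (M(m) = m - 3 = -3 + m)
p = 16 (p = (-3 - 1)² = (-4)² = 16)
Y(j, u) = -12 + 3*(6 + j)/(16 + u) (Y(j, u) = -12 + 3*((j + 6)/(u + 16)) = -12 + 3*((6 + j)/(16 + u)) = -12 + 3*(6 + j)/(16 + u))
(w(11, -3) + 100)*Y(-4, 3) = (-3 + 100)*(3*(-58 - 4 - 4*3)/(16 + 3)) = 97*(3*(-58 - 4 - 12)/19) = 97*(3*(1/19)*(-74)) = 97*(-222/19) = -21534/19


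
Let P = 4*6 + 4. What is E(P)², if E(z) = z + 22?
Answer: 2500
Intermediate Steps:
P = 28 (P = 24 + 4 = 28)
E(z) = 22 + z
E(P)² = (22 + 28)² = 50² = 2500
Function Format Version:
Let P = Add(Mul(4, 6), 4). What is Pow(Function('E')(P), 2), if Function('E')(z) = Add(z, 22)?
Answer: 2500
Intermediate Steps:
P = 28 (P = Add(24, 4) = 28)
Function('E')(z) = Add(22, z)
Pow(Function('E')(P), 2) = Pow(Add(22, 28), 2) = Pow(50, 2) = 2500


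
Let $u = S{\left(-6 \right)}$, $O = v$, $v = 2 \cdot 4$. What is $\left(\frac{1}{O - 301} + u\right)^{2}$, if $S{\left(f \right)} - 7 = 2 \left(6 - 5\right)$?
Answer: $\frac{6948496}{85849} \approx 80.939$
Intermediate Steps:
$v = 8$
$O = 8$
$S{\left(f \right)} = 9$ ($S{\left(f \right)} = 7 + 2 \left(6 - 5\right) = 7 + 2 \cdot 1 = 7 + 2 = 9$)
$u = 9$
$\left(\frac{1}{O - 301} + u\right)^{2} = \left(\frac{1}{8 - 301} + 9\right)^{2} = \left(\frac{1}{-293} + 9\right)^{2} = \left(- \frac{1}{293} + 9\right)^{2} = \left(\frac{2636}{293}\right)^{2} = \frac{6948496}{85849}$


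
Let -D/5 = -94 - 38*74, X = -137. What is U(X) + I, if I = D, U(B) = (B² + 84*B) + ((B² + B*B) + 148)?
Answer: 59477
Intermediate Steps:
U(B) = 148 + 3*B² + 84*B (U(B) = (B² + 84*B) + ((B² + B²) + 148) = (B² + 84*B) + (2*B² + 148) = (B² + 84*B) + (148 + 2*B²) = 148 + 3*B² + 84*B)
D = 14530 (D = -5*(-94 - 38*74) = -5*(-94 - 2812) = -5*(-2906) = 14530)
I = 14530
U(X) + I = (148 + 3*(-137)² + 84*(-137)) + 14530 = (148 + 3*18769 - 11508) + 14530 = (148 + 56307 - 11508) + 14530 = 44947 + 14530 = 59477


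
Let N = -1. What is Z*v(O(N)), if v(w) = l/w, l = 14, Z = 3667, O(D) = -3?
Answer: -51338/3 ≈ -17113.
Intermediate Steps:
v(w) = 14/w
Z*v(O(N)) = 3667*(14/(-3)) = 3667*(14*(-1/3)) = 3667*(-14/3) = -51338/3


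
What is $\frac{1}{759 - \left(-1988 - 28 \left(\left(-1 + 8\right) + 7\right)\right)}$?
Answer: $\frac{1}{3139} \approx 0.00031857$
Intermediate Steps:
$\frac{1}{759 - \left(-1988 - 28 \left(\left(-1 + 8\right) + 7\right)\right)} = \frac{1}{759 + \left(\left(28 \left(7 + 7\right) - 22\right) + 2010\right)} = \frac{1}{759 + \left(\left(28 \cdot 14 - 22\right) + 2010\right)} = \frac{1}{759 + \left(\left(392 - 22\right) + 2010\right)} = \frac{1}{759 + \left(370 + 2010\right)} = \frac{1}{759 + 2380} = \frac{1}{3139}$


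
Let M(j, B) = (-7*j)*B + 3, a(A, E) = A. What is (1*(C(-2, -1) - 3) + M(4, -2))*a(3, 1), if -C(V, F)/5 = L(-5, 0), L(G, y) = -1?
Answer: 183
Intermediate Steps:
C(V, F) = 5 (C(V, F) = -5*(-1) = 5)
M(j, B) = 3 - 7*B*j (M(j, B) = -7*B*j + 3 = 3 - 7*B*j)
(1*(C(-2, -1) - 3) + M(4, -2))*a(3, 1) = (1*(5 - 3) + (3 - 7*(-2)*4))*3 = (1*2 + (3 + 56))*3 = (2 + 59)*3 = 61*3 = 183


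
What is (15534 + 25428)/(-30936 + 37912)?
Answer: 20481/3488 ≈ 5.8718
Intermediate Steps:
(15534 + 25428)/(-30936 + 37912) = 40962/6976 = 40962*(1/6976) = 20481/3488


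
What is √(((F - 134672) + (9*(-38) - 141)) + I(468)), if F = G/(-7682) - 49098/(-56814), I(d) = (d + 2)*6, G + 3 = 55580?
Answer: I*√700248950522952303346/72740858 ≈ 363.79*I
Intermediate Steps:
G = 55577 (G = -3 + 55580 = 55577)
I(d) = 12 + 6*d (I(d) = (2 + d)*6 = 12 + 6*d)
F = -463396807/72740858 (F = 55577/(-7682) - 49098/(-56814) = 55577*(-1/7682) - 49098*(-1/56814) = -55577/7682 + 8183/9469 = -463396807/72740858 ≈ -6.3705)
√(((F - 134672) + (9*(-38) - 141)) + I(468)) = √(((-463396807/72740858 - 134672) + (9*(-38) - 141)) + (12 + 6*468)) = √((-9796620225383/72740858 + (-342 - 141)) + (12 + 2808)) = √((-9796620225383/72740858 - 483) + 2820) = √(-9831754059797/72740858 + 2820) = √(-9626624840237/72740858) = I*√700248950522952303346/72740858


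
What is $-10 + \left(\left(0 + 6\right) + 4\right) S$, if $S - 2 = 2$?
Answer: $30$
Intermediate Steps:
$S = 4$ ($S = 2 + 2 = 4$)
$-10 + \left(\left(0 + 6\right) + 4\right) S = -10 + \left(\left(0 + 6\right) + 4\right) 4 = -10 + \left(6 + 4\right) 4 = -10 + 10 \cdot 4 = -10 + 40 = 30$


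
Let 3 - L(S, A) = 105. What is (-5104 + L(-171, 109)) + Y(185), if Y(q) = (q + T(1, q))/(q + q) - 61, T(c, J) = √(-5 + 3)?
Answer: -10533/2 + I*√2/370 ≈ -5266.5 + 0.0038222*I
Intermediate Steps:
L(S, A) = -102 (L(S, A) = 3 - 1*105 = 3 - 105 = -102)
T(c, J) = I*√2 (T(c, J) = √(-2) = I*√2)
Y(q) = -61 + (q + I*√2)/(2*q) (Y(q) = (q + I*√2)/(q + q) - 61 = (q + I*√2)/((2*q)) - 61 = (q + I*√2)*(1/(2*q)) - 61 = (q + I*√2)/(2*q) - 61 = -61 + (q + I*√2)/(2*q))
(-5104 + L(-171, 109)) + Y(185) = (-5104 - 102) + (½)*(-121*185 + I*√2)/185 = -5206 + (½)*(1/185)*(-22385 + I*√2) = -5206 + (-121/2 + I*√2/370) = -10533/2 + I*√2/370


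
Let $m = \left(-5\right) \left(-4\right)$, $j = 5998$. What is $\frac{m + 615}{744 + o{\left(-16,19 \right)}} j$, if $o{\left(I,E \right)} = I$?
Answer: $\frac{1904365}{364} \approx 5231.8$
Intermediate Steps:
$m = 20$
$\frac{m + 615}{744 + o{\left(-16,19 \right)}} j = \frac{20 + 615}{744 - 16} \cdot 5998 = \frac{635}{728} \cdot 5998 = \frac{1904365}{364}$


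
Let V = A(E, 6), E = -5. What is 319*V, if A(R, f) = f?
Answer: 1914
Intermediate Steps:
V = 6
319*V = 319*6 = 1914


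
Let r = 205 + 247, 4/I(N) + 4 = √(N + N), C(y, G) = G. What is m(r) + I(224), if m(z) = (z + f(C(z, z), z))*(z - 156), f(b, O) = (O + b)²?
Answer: 6534802657/27 + 2*√7/27 ≈ 2.4203e+8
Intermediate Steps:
I(N) = 4/(-4 + √2*√N) (I(N) = 4/(-4 + √(N + N)) = 4/(-4 + √(2*N)) = 4/(-4 + √2*√N))
r = 452
m(z) = (-156 + z)*(z + 4*z²) (m(z) = (z + (z + z)²)*(z - 156) = (z + (2*z)²)*(-156 + z) = (z + 4*z²)*(-156 + z) = (-156 + z)*(z + 4*z²))
m(r) + I(224) = 452*(-156 - 623*452 + 4*452²) + 4/(-4 + √2*√224) = 452*(-156 - 281596 + 4*204304) + 4/(-4 + √2*(4*√14)) = 452*(-156 - 281596 + 817216) + 4/(-4 + 8*√7) = 452*535464 + 4/(-4 + 8*√7) = 242029728 + 4/(-4 + 8*√7)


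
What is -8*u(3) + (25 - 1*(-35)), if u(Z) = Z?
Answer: 36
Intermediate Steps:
-8*u(3) + (25 - 1*(-35)) = -8*3 + (25 - 1*(-35)) = -24 + (25 + 35) = -24 + 60 = 36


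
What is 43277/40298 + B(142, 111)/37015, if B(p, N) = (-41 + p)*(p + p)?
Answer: 2757805987/1491630470 ≈ 1.8489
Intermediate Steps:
B(p, N) = 2*p*(-41 + p) (B(p, N) = (-41 + p)*(2*p) = 2*p*(-41 + p))
43277/40298 + B(142, 111)/37015 = 43277/40298 + (2*142*(-41 + 142))/37015 = 43277*(1/40298) + (2*142*101)*(1/37015) = 43277/40298 + 28684*(1/37015) = 43277/40298 + 28684/37015 = 2757805987/1491630470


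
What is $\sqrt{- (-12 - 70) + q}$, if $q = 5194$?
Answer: $2 \sqrt{1319} \approx 72.636$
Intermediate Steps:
$\sqrt{- (-12 - 70) + q} = \sqrt{- (-12 - 70) + 5194} = \sqrt{\left(-1\right) \left(-82\right) + 5194} = \sqrt{82 + 5194} = \sqrt{5276} = 2 \sqrt{1319}$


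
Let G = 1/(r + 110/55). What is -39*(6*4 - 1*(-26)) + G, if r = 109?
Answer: -216449/111 ≈ -1950.0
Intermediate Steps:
G = 1/111 (G = 1/(109 + 110/55) = 1/(109 + 110*(1/55)) = 1/(109 + 2) = 1/111 ≈ 0.0090090)
-39*(6*4 - 1*(-26)) + G = -39*(6*4 - 1*(-26)) + 1/111 = -39*(24 + 26) + 1/111 = -39*50 + 1/111 = -1950 + 1/111 = -216449/111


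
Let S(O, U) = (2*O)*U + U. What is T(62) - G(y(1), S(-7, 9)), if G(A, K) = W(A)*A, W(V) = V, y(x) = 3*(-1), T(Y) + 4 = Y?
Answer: 49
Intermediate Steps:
T(Y) = -4 + Y
y(x) = -3
S(O, U) = U + 2*O*U (S(O, U) = 2*O*U + U = U + 2*O*U)
G(A, K) = A**2 (G(A, K) = A*A = A**2)
T(62) - G(y(1), S(-7, 9)) = (-4 + 62) - 1*(-3)**2 = 58 - 1*9 = 58 - 9 = 49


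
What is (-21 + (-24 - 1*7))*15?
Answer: -780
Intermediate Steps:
(-21 + (-24 - 1*7))*15 = (-21 + (-24 - 7))*15 = (-21 - 31)*15 = -52*15 = -780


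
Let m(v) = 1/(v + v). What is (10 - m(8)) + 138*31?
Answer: 68607/16 ≈ 4287.9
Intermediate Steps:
m(v) = 1/(2*v)
(10 - m(8)) + 138*31 = (10 - 1/(2*8)) + 138*31 = (10 - 1/(2*8)) + 4278 = (10 - 1*1/16) + 4278 = (10 - 1/16) + 4278 = 159/16 + 4278 = 68607/16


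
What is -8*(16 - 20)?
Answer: 32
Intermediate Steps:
-8*(16 - 20) = -8*(-4) = 32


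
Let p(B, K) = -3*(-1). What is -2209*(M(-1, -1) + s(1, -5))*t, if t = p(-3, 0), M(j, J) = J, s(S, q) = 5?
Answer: -26508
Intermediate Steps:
p(B, K) = 3
t = 3
-2209*(M(-1, -1) + s(1, -5))*t = -2209*(-1 + 5)*3 = -8836*3 = -2209*12 = -26508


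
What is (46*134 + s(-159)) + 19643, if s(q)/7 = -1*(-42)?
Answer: 26101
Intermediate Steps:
s(q) = 294 (s(q) = 7*(-1*(-42)) = 7*42 = 294)
(46*134 + s(-159)) + 19643 = (46*134 + 294) + 19643 = (6164 + 294) + 19643 = 6458 + 19643 = 26101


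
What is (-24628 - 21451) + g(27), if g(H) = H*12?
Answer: -45755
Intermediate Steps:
g(H) = 12*H
(-24628 - 21451) + g(27) = (-24628 - 21451) + 12*27 = -46079 + 324 = -45755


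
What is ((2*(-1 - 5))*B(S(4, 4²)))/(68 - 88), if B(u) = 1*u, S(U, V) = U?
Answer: 12/5 ≈ 2.4000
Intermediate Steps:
B(u) = u
((2*(-1 - 5))*B(S(4, 4²)))/(68 - 88) = ((2*(-1 - 5))*4)/(68 - 88) = ((2*(-6))*4)/(-20) = -12*4*(-1/20) = -48*(-1/20) = 12/5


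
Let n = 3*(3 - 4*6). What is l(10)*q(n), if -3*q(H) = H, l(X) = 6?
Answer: 126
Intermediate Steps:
n = -63 (n = 3*(3 - 24) = 3*(-21) = -63)
q(H) = -H/3
l(10)*q(n) = 6*(-1/3*(-63)) = 6*21 = 126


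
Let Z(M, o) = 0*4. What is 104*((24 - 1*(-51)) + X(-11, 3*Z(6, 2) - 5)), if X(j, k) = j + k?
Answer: 6136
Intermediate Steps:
Z(M, o) = 0
104*((24 - 1*(-51)) + X(-11, 3*Z(6, 2) - 5)) = 104*((24 - 1*(-51)) + (-11 + (3*0 - 5))) = 104*((24 + 51) + (-11 + (0 - 5))) = 104*(75 + (-11 - 5)) = 104*(75 - 16) = 104*59 = 6136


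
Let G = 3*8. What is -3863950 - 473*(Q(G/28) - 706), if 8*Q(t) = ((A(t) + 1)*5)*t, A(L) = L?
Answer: -691974587/196 ≈ -3.5305e+6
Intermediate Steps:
G = 24
Q(t) = t*(5 + 5*t)/8 (Q(t) = (((t + 1)*5)*t)/8 = (((1 + t)*5)*t)/8 = ((5 + 5*t)*t)/8 = (t*(5 + 5*t))/8 = t*(5 + 5*t)/8)
-3863950 - 473*(Q(G/28) - 706) = -3863950 - 473*(5*(24/28)*(1 + 24/28)/8 - 706) = -3863950 - 473*(5*(24*(1/28))*(1 + 24*(1/28))/8 - 706) = -3863950 - 473*((5/8)*(6/7)*(1 + 6/7) - 706) = -3863950 - 473*((5/8)*(6/7)*(13/7) - 706) = -3863950 - 473*(195/196 - 706) = -3863950 - 473*(-138181/196) = -3863950 + 65359613/196 = -691974587/196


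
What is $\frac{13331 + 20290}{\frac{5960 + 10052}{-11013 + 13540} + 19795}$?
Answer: $\frac{84960267}{50037977} \approx 1.6979$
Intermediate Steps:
$\frac{13331 + 20290}{\frac{5960 + 10052}{-11013 + 13540} + 19795} = \frac{33621}{\frac{16012}{2527} + 19795} = \frac{33621}{\frac{50037977}{2527}} = 33621 \cdot \frac{2527}{50037977} = \frac{84960267}{50037977}$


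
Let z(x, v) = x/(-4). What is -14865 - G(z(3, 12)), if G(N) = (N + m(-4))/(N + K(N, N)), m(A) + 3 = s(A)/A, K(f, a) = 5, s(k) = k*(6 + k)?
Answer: -252698/17 ≈ -14865.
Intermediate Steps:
z(x, v) = -x/4 (z(x, v) = x*(-1/4) = -x/4)
m(A) = 3 + A (m(A) = -3 + (A*(6 + A))/A = -3 + (6 + A) = 3 + A)
G(N) = (-1 + N)/(5 + N) (G(N) = (N + (3 - 4))/(N + 5) = (N - 1)/(5 + N) = (-1 + N)/(5 + N))
-14865 - G(z(3, 12)) = -14865 - (-1 - 1/4*3)/(5 - 1/4*3) = -14865 - (-1 - 3/4)/(5 - 3/4) = -14865 - (-7)/(17/4*4) = -14865 - 4*(-7)/(17*4) = -14865 - 1*(-7/17) = -14865 + 7/17 = -252698/17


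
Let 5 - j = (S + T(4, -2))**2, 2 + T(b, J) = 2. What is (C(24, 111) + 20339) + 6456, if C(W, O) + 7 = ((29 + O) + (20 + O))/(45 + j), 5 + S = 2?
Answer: 1098579/41 ≈ 26795.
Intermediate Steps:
S = -3 (S = -5 + 2 = -3)
T(b, J) = 0 (T(b, J) = -2 + 2 = 0)
j = -4 (j = 5 - (-3 + 0)**2 = 5 - 1*(-3)**2 = 5 - 1*9 = 5 - 9 = -4)
C(W, O) = -238/41 + 2*O/41 (C(W, O) = -7 + ((29 + O) + (20 + O))/(45 - 4) = -7 + (49 + 2*O)/41 = -7 + (49 + 2*O)*(1/41) = -7 + (49/41 + 2*O/41) = -238/41 + 2*O/41)
(C(24, 111) + 20339) + 6456 = ((-238/41 + (2/41)*111) + 20339) + 6456 = ((-238/41 + 222/41) + 20339) + 6456 = (-16/41 + 20339) + 6456 = 833883/41 + 6456 = 1098579/41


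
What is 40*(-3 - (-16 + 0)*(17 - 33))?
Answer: -10360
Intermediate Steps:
40*(-3 - (-16 + 0)*(17 - 33)) = 40*(-3 - (-16)*(-16)) = 40*(-3 - 1*256) = 40*(-3 - 256) = 40*(-259) = -10360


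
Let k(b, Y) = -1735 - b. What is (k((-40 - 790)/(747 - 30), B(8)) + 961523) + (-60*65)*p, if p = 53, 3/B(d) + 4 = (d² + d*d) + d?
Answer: 539964926/717 ≈ 7.5309e+5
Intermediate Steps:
B(d) = 3/(-4 + d + 2*d²) (B(d) = 3/(-4 + ((d² + d*d) + d)) = 3/(-4 + ((d² + d²) + d)) = 3/(-4 + (2*d² + d)) = 3/(-4 + (d + 2*d²)) = 3/(-4 + d + 2*d²))
(k((-40 - 790)/(747 - 30), B(8)) + 961523) + (-60*65)*p = ((-1735 - (-40 - 790)/(747 - 30)) + 961523) - 60*65*53 = ((-1735 - (-830)/717) + 961523) - 3900*53 = ((-1735 - (-830)/717) + 961523) - 206700 = ((-1735 - 1*(-830/717)) + 961523) - 206700 = ((-1735 + 830/717) + 961523) - 206700 = (-1243165/717 + 961523) - 206700 = 688168826/717 - 206700 = 539964926/717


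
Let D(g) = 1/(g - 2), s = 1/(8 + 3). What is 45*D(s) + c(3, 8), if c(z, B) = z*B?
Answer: 3/7 ≈ 0.42857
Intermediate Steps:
s = 1/11 ≈ 0.090909
D(g) = 1/(-2 + g)
c(z, B) = B*z
45*D(s) + c(3, 8) = 45/(-2 + 1/11) + 8*3 = 45/(-21/11) + 24 = 45*(-11/21) + 24 = -165/7 + 24 = 3/7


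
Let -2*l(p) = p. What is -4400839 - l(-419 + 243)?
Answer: -4400927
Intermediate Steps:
l(p) = -p/2
-4400839 - l(-419 + 243) = -4400839 - (-1)*(-419 + 243)/2 = -4400839 - (-1)*(-176)/2 = -4400839 - 1*88 = -4400839 - 88 = -4400927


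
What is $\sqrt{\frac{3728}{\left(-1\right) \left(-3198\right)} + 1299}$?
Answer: $\frac{\sqrt{3324265035}}{1599} \approx 36.058$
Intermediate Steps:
$\sqrt{\frac{3728}{\left(-1\right) \left(-3198\right)} + 1299} = \sqrt{\frac{3728}{3198} + 1299} = \sqrt{3728 \cdot \frac{1}{3198} + 1299} = \sqrt{\frac{1864}{1599} + 1299} = \sqrt{\frac{2078965}{1599}} = \frac{\sqrt{3324265035}}{1599}$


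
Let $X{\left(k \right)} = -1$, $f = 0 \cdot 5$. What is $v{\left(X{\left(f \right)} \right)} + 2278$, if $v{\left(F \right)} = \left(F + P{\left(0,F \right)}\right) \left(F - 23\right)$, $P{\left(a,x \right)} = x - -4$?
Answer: $2230$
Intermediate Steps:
$P{\left(a,x \right)} = 4 + x$ ($P{\left(a,x \right)} = x + 4 = 4 + x$)
$f = 0$
$v{\left(F \right)} = \left(-23 + F\right) \left(4 + 2 F\right)$ ($v{\left(F \right)} = \left(F + \left(4 + F\right)\right) \left(F - 23\right) = \left(4 + 2 F\right) \left(-23 + F\right) = \left(-23 + F\right) \left(4 + 2 F\right)$)
$v{\left(X{\left(f \right)} \right)} + 2278 = \left(-92 - -42 + 2 \left(-1\right)^{2}\right) + 2278 = \left(-92 + 42 + 2 \cdot 1\right) + 2278 = \left(-92 + 42 + 2\right) + 2278 = -48 + 2278 = 2230$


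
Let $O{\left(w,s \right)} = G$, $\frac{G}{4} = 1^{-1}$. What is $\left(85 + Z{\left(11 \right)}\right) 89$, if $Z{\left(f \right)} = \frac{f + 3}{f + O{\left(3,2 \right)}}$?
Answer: $\frac{114721}{15} \approx 7648.1$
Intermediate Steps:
$G = 4$ ($G = \frac{4}{1} = 4 \cdot 1 = 4$)
$O{\left(w,s \right)} = 4$
$Z{\left(f \right)} = \frac{3 + f}{4 + f}$ ($Z{\left(f \right)} = \frac{f + 3}{f + 4} = \frac{3 + f}{4 + f}$)
$\left(85 + Z{\left(11 \right)}\right) 89 = \left(85 + \frac{3 + 11}{4 + 11}\right) 89 = \left(85 + \frac{1}{15} \cdot 14\right) 89 = \left(85 + \frac{14}{15}\right) 89 = \frac{1289}{15} \cdot 89 = \frac{114721}{15}$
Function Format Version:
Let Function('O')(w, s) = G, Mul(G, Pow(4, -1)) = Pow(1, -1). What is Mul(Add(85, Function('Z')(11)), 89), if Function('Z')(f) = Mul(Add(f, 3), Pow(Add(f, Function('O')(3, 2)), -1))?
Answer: Rational(114721, 15) ≈ 7648.1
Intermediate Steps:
G = 4 (G = Mul(4, Pow(1, -1)) = Mul(4, 1) = 4)
Function('O')(w, s) = 4
Function('Z')(f) = Mul(Pow(Add(4, f), -1), Add(3, f)) (Function('Z')(f) = Mul(Add(f, 3), Pow(Add(f, 4), -1)) = Mul(Add(3, f), Pow(Add(4, f), -1)) = Mul(Pow(Add(4, f), -1), Add(3, f)))
Mul(Add(85, Function('Z')(11)), 89) = Mul(Add(85, Mul(Pow(Add(4, 11), -1), Add(3, 11))), 89) = Mul(Add(85, Mul(Pow(15, -1), 14)), 89) = Mul(Add(85, Mul(Rational(1, 15), 14)), 89) = Mul(Add(85, Rational(14, 15)), 89) = Mul(Rational(1289, 15), 89) = Rational(114721, 15)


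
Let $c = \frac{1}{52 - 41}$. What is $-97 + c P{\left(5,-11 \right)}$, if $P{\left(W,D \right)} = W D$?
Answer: $-102$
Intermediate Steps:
$P{\left(W,D \right)} = D W$
$c = \frac{1}{11} \approx 0.090909$
$-97 + c P{\left(5,-11 \right)} = -97 + \frac{\left(-11\right) 5}{11} = -97 + \frac{1}{11} \left(-55\right) = -97 - 5 = -102$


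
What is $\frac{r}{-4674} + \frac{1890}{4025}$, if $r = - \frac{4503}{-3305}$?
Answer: $\frac{2925091}{6233230} \approx 0.46927$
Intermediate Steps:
$r = \frac{4503}{3305}$ ($r = \left(-4503\right) \left(- \frac{1}{3305}\right) = \frac{4503}{3305} \approx 1.3625$)
$\frac{r}{-4674} + \frac{1890}{4025} = \frac{4503}{3305 \left(-4674\right)} + \frac{1890}{4025} = \frac{4503}{3305} \left(- \frac{1}{4674}\right) + 1890 \cdot \frac{1}{4025} = - \frac{79}{271010} + \frac{54}{115} = \frac{2925091}{6233230}$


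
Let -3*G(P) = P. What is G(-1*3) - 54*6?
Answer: -323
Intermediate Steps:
G(P) = -P/3
G(-1*3) - 54*6 = -(-1)*3/3 - 54*6 = -1/3*(-3) - 324 = 1 - 324 = -323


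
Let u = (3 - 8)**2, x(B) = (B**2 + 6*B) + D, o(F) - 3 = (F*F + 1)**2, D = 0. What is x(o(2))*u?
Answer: 23800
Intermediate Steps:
o(F) = 3 + (1 + F**2)**2 (o(F) = 3 + (F*F + 1)**2 = 3 + (F**2 + 1)**2 = 3 + (1 + F**2)**2)
x(B) = B**2 + 6*B (x(B) = (B**2 + 6*B) + 0 = B**2 + 6*B)
u = 25 (u = (-5)**2 = 25)
x(o(2))*u = ((3 + (1 + 2**2)**2)*(6 + (3 + (1 + 2**2)**2)))*25 = ((3 + (1 + 4)**2)*(6 + (3 + (1 + 4)**2)))*25 = ((3 + 5**2)*(6 + (3 + 5**2)))*25 = ((3 + 25)*(6 + (3 + 25)))*25 = (28*(6 + 28))*25 = (28*34)*25 = 952*25 = 23800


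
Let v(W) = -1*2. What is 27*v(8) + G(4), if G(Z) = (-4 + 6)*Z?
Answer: -46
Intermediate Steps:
v(W) = -2
G(Z) = 2*Z
27*v(8) + G(4) = 27*(-2) + 2*4 = -54 + 8 = -46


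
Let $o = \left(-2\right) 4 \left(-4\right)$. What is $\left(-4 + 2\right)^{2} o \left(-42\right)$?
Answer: $-5376$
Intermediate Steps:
$o = 32$ ($o = \left(-8\right) \left(-4\right) = 32$)
$\left(-4 + 2\right)^{2} o \left(-42\right) = \left(-4 + 2\right)^{2} \cdot 32 \left(-42\right) = \left(-2\right)^{2} \cdot 32 \left(-42\right) = 4 \cdot 32 \left(-42\right) = 128 \left(-42\right) = -5376$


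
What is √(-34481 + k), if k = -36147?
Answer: 2*I*√17657 ≈ 265.76*I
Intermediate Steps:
√(-34481 + k) = √(-34481 - 36147) = √(-70628) = 2*I*√17657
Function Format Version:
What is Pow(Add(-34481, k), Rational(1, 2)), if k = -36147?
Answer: Mul(2, I, Pow(17657, Rational(1, 2))) ≈ Mul(265.76, I)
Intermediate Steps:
Pow(Add(-34481, k), Rational(1, 2)) = Pow(Add(-34481, -36147), Rational(1, 2)) = Pow(-70628, Rational(1, 2)) = Mul(2, I, Pow(17657, Rational(1, 2)))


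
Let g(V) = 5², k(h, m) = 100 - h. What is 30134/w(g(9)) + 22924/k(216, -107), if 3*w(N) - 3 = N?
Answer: 1230595/406 ≈ 3031.0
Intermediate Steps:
g(V) = 25
w(N) = 1 + N/3
30134/w(g(9)) + 22924/k(216, -107) = 30134/(1 + (⅓)*25) + 22924/(100 - 1*216) = 30134/(1 + 25/3) + 22924/(100 - 216) = 30134/(28/3) + 22924/(-116) = 30134*(3/28) + 22924*(-1/116) = 45201/14 - 5731/29 = 1230595/406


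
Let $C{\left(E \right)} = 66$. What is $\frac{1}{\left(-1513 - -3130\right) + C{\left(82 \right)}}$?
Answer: $\frac{1}{1683} \approx 0.00059418$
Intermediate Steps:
$\frac{1}{\left(-1513 - -3130\right) + C{\left(82 \right)}} = \frac{1}{\left(-1513 - -3130\right) + 66} = \frac{1}{\left(-1513 + 3130\right) + 66} = \frac{1}{1617 + 66} = \frac{1}{1683}$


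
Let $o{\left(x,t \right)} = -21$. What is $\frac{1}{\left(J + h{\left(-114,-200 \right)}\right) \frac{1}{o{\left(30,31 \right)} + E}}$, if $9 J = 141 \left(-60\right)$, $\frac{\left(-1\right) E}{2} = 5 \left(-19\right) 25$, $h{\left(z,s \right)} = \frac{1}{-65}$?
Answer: $- \frac{307385}{61101} \approx -5.0308$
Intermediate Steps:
$h{\left(z,s \right)} = - \frac{1}{65}$
$E = 4750$ ($E = - 2 \cdot 5 \left(-19\right) 25 = - 2 \left(\left(-95\right) 25\right) = \left(-2\right) \left(-2375\right) = 4750$)
$J = -940$ ($J = \frac{141 \left(-60\right)}{9} = \frac{1}{9} \left(-8460\right) = -940$)
$\frac{1}{\left(J + h{\left(-114,-200 \right)}\right) \frac{1}{o{\left(30,31 \right)} + E}} = \frac{1}{\left(-940 - \frac{1}{65}\right) \frac{1}{-21 + 4750}} = \frac{1}{\left(- \frac{61101}{65}\right) \frac{1}{4729}} = \frac{1}{- \frac{61101}{307385}} = - \frac{307385}{61101}$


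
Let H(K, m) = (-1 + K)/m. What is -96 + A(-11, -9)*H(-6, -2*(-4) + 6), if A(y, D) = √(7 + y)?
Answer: -96 - I ≈ -96.0 - 1.0*I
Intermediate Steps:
-96 + A(-11, -9)*H(-6, -2*(-4) + 6) = -96 + √(7 - 11)*((-1 - 6)/(-2*(-4) + 6)) = -96 + √(-4)*(-7/(8 + 6)) = -96 + (2*I)*(-7/14) = -96 + (2*I)*((1/14)*(-7)) = -96 + (2*I)*(-½) = -96 - I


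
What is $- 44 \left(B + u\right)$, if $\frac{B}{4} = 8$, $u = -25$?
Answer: $-308$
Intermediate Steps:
$B = 32$ ($B = 4 \cdot 8 = 32$)
$- 44 \left(B + u\right) = - 44 \left(32 - 25\right) = \left(-44\right) 7 = -308$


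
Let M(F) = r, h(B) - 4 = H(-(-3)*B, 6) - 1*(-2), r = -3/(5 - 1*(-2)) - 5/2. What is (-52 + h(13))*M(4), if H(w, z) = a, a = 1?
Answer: 1845/14 ≈ 131.79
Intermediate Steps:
r = -41/14 (r = -3/(5 + 2) - 5*½ = -3/7 - 5/2 = -41/14 ≈ -2.9286)
H(w, z) = 1
h(B) = 7 (h(B) = 4 + (1 - 1*(-2)) = 4 + (1 + 2) = 4 + 3 = 7)
M(F) = -41/14
(-52 + h(13))*M(4) = (-52 + 7)*(-41/14) = -45*(-41/14) = 1845/14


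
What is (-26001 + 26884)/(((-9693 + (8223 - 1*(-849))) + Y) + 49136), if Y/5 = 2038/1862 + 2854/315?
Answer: 7398657/406932622 ≈ 0.018182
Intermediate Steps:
Y = 425437/8379 (Y = 5*(2038/1862 + 2854/315) = 5*(2038*(1/1862) + 2854*(1/315)) = 5*(1019/931 + 2854/315) = 5*(425437/41895) = 425437/8379 ≈ 50.774)
(-26001 + 26884)/(((-9693 + (8223 - 1*(-849))) + Y) + 49136) = (-26001 + 26884)/(((-9693 + (8223 - 1*(-849))) + 425437/8379) + 49136) = 883/(((-9693 + (8223 + 849)) + 425437/8379) + 49136) = 883/(((-9693 + 9072) + 425437/8379) + 49136) = 883/((-621 + 425437/8379) + 49136) = 883/(-4777922/8379 + 49136) = 883/(406932622/8379) = 883*(8379/406932622) = 7398657/406932622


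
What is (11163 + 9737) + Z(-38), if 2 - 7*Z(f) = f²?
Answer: 20694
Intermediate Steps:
Z(f) = 2/7 - f²/7
(11163 + 9737) + Z(-38) = (11163 + 9737) + (2/7 - ⅐*(-38)²) = 20900 + (2/7 - ⅐*1444) = 20900 + (2/7 - 1444/7) = 20900 - 206 = 20694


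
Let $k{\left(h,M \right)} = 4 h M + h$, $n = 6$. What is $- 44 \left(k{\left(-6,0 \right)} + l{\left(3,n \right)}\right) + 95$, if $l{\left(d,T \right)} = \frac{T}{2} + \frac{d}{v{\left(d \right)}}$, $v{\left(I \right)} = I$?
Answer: $183$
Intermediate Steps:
$l{\left(d,T \right)} = 1 + \frac{T}{2}$ ($l{\left(d,T \right)} = \frac{T}{2} + \frac{d}{d} = T \frac{1}{2} + 1 = \frac{T}{2} + 1 = 1 + \frac{T}{2}$)
$k{\left(h,M \right)} = h + 4 M h$ ($k{\left(h,M \right)} = 4 M h + h = h + 4 M h$)
$- 44 \left(k{\left(-6,0 \right)} + l{\left(3,n \right)}\right) + 95 = - 44 \left(- 6 \left(1 + 4 \cdot 0\right) + \left(1 + \frac{1}{2} \cdot 6\right)\right) + 95 = - 44 \left(- 6 \left(1 + 0\right) + \left(1 + 3\right)\right) + 95 = - 44 \left(\left(-6\right) 1 + 4\right) + 95 = - 44 \left(-6 + 4\right) + 95 = \left(-44\right) \left(-2\right) + 95 = 88 + 95 = 183$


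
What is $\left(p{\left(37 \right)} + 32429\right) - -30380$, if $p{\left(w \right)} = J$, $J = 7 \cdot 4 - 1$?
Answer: $62836$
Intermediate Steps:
$J = 27$ ($J = 28 - 1 = 27$)
$p{\left(w \right)} = 27$
$\left(p{\left(37 \right)} + 32429\right) - -30380 = \left(27 + 32429\right) - -30380 = 32456 + 30380 = 62836$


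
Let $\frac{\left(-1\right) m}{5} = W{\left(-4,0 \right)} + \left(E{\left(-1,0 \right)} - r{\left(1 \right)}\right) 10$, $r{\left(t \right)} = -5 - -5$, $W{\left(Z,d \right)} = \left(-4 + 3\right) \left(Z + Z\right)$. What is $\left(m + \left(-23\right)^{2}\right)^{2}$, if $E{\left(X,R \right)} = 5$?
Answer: $57121$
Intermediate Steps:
$W{\left(Z,d \right)} = - 2 Z$
$r{\left(t \right)} = 0$ ($r{\left(t \right)} = -5 + 5 = 0$)
$m = -290$ ($m = - 5 \left(\left(-2\right) \left(-4\right) + \left(5 - 0\right) 10\right) = - 5 \left(8 + \left(5 + 0\right) 10\right) = - 5 \left(8 + 5 \cdot 10\right) = - 5 \left(8 + 50\right) = \left(-5\right) 58 = -290$)
$\left(m + \left(-23\right)^{2}\right)^{2} = \left(-290 + \left(-23\right)^{2}\right)^{2} = \left(-290 + 529\right)^{2} = 239^{2} = 57121$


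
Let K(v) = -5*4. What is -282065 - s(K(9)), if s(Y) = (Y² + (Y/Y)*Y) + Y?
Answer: -282425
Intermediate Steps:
K(v) = -20
s(Y) = Y² + 2*Y (s(Y) = (Y² + 1*Y) + Y = (Y² + Y) + Y = (Y + Y²) + Y = Y² + 2*Y)
-282065 - s(K(9)) = -282065 - (-20)*(2 - 20) = -282065 - (-20)*(-18) = -282065 - 1*360 = -282065 - 360 = -282425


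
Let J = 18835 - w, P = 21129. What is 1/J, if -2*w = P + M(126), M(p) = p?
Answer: 2/58925 ≈ 3.3941e-5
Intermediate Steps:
w = -21255/2 (w = -(21129 + 126)/2 = -1/2*21255 = -21255/2 ≈ -10628.)
J = 58925/2 (J = 18835 - 1*(-21255/2) = 18835 + 21255/2 = 58925/2 ≈ 29463.)
1/J = 1/(58925/2) = 2/58925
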